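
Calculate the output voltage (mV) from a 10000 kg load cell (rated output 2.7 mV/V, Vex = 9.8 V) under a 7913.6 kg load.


Vout = rated_output * Vex * (load / capacity).
Vout = 2.7 * 9.8 * (7913.6 / 10000)
Vout = 2.7 * 9.8 * 0.79136
Vout = 20.939 mV

20.939 mV


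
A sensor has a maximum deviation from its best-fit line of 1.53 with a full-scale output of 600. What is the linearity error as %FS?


Linearity error = (max deviation / full scale) * 100%.
Linearity = (1.53 / 600) * 100
Linearity = 0.255 %FS

0.255 %FS


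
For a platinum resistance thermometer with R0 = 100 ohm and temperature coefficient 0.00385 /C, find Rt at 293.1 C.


The RTD equation: Rt = R0 * (1 + alpha * T).
Rt = 100 * (1 + 0.00385 * 293.1)
Rt = 100 * (1 + 1.128435)
Rt = 100 * 2.128435
Rt = 212.844 ohm

212.844 ohm


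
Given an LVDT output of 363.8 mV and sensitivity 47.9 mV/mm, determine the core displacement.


Displacement = Vout / sensitivity.
d = 363.8 / 47.9
d = 7.595 mm

7.595 mm


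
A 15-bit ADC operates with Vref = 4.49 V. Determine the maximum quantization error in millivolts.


The maximum quantization error is +/- LSB/2.
LSB = Vref / 2^n = 4.49 / 32768 = 0.00013702 V
Max error = LSB / 2 = 0.00013702 / 2 = 6.851e-05 V
Max error = 0.0685 mV

0.0685 mV


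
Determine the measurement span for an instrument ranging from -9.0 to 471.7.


Span = upper range - lower range.
Span = 471.7 - (-9.0)
Span = 480.7

480.7


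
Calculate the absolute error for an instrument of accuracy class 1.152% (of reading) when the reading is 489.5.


Absolute error = (accuracy% / 100) * reading.
Error = (1.152 / 100) * 489.5
Error = 0.01152 * 489.5
Error = 5.639

5.639


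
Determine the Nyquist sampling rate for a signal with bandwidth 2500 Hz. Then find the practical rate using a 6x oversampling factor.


By Nyquist theorem, fs_min = 2 * fmax.
fs_min = 2 * 2500 = 5000 Hz
Practical rate = 6 * fs_min = 6 * 5000 = 30000 Hz

fs_min = 5000 Hz, fs_practical = 30000 Hz


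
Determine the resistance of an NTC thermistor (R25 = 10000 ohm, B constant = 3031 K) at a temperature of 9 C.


NTC thermistor equation: Rt = R25 * exp(B * (1/T - 1/T25)).
T in Kelvin: 282.15 K, T25 = 298.15 K
1/T - 1/T25 = 1/282.15 - 1/298.15 = 0.0001902
B * (1/T - 1/T25) = 3031 * 0.0001902 = 0.5765
Rt = 10000 * exp(0.5765) = 17797.8 ohm

17797.8 ohm


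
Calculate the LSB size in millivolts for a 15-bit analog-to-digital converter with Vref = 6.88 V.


The resolution (LSB) of an ADC is Vref / 2^n.
LSB = 6.88 / 2^15
LSB = 6.88 / 32768
LSB = 0.00020996 V = 0.20996094 mV

0.20996094 mV


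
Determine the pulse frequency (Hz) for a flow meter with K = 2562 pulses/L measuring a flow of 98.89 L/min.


Frequency = K * Q / 60 (converting L/min to L/s).
f = 2562 * 98.89 / 60
f = 253356.18 / 60
f = 4222.6 Hz

4222.6 Hz


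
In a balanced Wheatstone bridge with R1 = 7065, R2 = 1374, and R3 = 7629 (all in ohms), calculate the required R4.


At balance: R1*R4 = R2*R3, so R4 = R2*R3/R1.
R4 = 1374 * 7629 / 7065
R4 = 10482246 / 7065
R4 = 1483.69 ohm

1483.69 ohm


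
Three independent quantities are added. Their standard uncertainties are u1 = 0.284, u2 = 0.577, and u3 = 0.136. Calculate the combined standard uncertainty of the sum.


For a sum of independent quantities, uc = sqrt(u1^2 + u2^2 + u3^2).
uc = sqrt(0.284^2 + 0.577^2 + 0.136^2)
uc = sqrt(0.080656 + 0.332929 + 0.018496)
uc = 0.6573

0.6573


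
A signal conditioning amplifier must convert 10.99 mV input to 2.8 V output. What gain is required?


Gain = Vout / Vin (converting to same units).
G = 2.8 V / 10.99 mV
G = 2800.0 mV / 10.99 mV
G = 254.78

254.78


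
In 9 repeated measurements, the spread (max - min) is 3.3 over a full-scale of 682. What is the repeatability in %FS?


Repeatability = (spread / full scale) * 100%.
R = (3.3 / 682) * 100
R = 0.484 %FS

0.484 %FS


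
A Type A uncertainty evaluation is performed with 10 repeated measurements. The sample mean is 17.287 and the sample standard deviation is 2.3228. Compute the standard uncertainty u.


The standard uncertainty for Type A evaluation is u = s / sqrt(n).
u = 2.3228 / sqrt(10)
u = 2.3228 / 3.1623
u = 0.7345

0.7345


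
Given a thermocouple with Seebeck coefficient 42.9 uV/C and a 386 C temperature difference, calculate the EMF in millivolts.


The thermocouple output V = sensitivity * dT.
V = 42.9 uV/C * 386 C
V = 16559.4 uV
V = 16.559 mV

16.559 mV


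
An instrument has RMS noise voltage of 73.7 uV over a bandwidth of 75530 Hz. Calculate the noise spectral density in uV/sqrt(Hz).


Noise spectral density = Vrms / sqrt(BW).
NSD = 73.7 / sqrt(75530)
NSD = 73.7 / 274.8272
NSD = 0.2682 uV/sqrt(Hz)

0.2682 uV/sqrt(Hz)


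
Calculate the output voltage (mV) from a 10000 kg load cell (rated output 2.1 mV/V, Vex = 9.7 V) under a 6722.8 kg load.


Vout = rated_output * Vex * (load / capacity).
Vout = 2.1 * 9.7 * (6722.8 / 10000)
Vout = 2.1 * 9.7 * 0.67228
Vout = 13.694 mV

13.694 mV


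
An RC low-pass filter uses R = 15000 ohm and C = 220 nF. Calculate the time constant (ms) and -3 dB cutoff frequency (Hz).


Time constant: tau = R * C.
tau = 15000 * 2.20e-07 = 0.0033 s
tau = 3.3 ms
Cutoff frequency: fc = 1 / (2*pi*R*C).
fc = 1 / (2*pi*0.0033) = 48.23 Hz

tau = 3.3 ms, fc = 48.23 Hz


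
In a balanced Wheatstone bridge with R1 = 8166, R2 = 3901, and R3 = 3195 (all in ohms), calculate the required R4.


At balance: R1*R4 = R2*R3, so R4 = R2*R3/R1.
R4 = 3901 * 3195 / 8166
R4 = 12463695 / 8166
R4 = 1526.29 ohm

1526.29 ohm


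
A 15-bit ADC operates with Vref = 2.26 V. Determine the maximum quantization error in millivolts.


The maximum quantization error is +/- LSB/2.
LSB = Vref / 2^n = 2.26 / 32768 = 6.897e-05 V
Max error = LSB / 2 = 6.897e-05 / 2 = 3.448e-05 V
Max error = 0.0345 mV

0.0345 mV


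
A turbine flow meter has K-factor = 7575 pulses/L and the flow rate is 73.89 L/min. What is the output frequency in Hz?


Frequency = K * Q / 60 (converting L/min to L/s).
f = 7575 * 73.89 / 60
f = 559716.75 / 60
f = 9328.61 Hz

9328.61 Hz


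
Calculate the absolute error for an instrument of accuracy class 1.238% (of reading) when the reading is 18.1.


Absolute error = (accuracy% / 100) * reading.
Error = (1.238 / 100) * 18.1
Error = 0.01238 * 18.1
Error = 0.2241

0.2241


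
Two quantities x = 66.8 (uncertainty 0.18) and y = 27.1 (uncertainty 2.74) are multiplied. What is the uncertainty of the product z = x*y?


For a product z = x*y, the relative uncertainty is:
uz/z = sqrt((ux/x)^2 + (uy/y)^2)
Relative uncertainties: ux/x = 0.18/66.8 = 0.002695
uy/y = 2.74/27.1 = 0.101107
z = 66.8 * 27.1 = 1810.3
uz = 1810.3 * sqrt(0.002695^2 + 0.101107^2) = 183.097

183.097


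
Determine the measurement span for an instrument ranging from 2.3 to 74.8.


Span = upper range - lower range.
Span = 74.8 - (2.3)
Span = 72.5

72.5


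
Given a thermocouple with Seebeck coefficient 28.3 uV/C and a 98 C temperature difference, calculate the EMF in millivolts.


The thermocouple output V = sensitivity * dT.
V = 28.3 uV/C * 98 C
V = 2773.4 uV
V = 2.773 mV

2.773 mV


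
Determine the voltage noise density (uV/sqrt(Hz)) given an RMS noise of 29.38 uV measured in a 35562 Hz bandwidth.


Noise spectral density = Vrms / sqrt(BW).
NSD = 29.38 / sqrt(35562)
NSD = 29.38 / 188.5789
NSD = 0.1558 uV/sqrt(Hz)

0.1558 uV/sqrt(Hz)


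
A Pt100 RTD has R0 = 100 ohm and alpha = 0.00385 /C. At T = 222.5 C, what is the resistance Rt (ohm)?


The RTD equation: Rt = R0 * (1 + alpha * T).
Rt = 100 * (1 + 0.00385 * 222.5)
Rt = 100 * (1 + 0.856625)
Rt = 100 * 1.856625
Rt = 185.663 ohm

185.663 ohm


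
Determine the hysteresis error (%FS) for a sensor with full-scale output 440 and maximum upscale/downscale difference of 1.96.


Hysteresis = (max difference / full scale) * 100%.
H = (1.96 / 440) * 100
H = 0.445 %FS

0.445 %FS


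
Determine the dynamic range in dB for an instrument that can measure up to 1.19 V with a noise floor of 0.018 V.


Dynamic range = 20 * log10(Vmax / Vnoise).
DR = 20 * log10(1.19 / 0.018)
DR = 20 * log10(66.11)
DR = 36.41 dB

36.41 dB


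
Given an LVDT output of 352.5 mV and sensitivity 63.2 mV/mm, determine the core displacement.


Displacement = Vout / sensitivity.
d = 352.5 / 63.2
d = 5.578 mm

5.578 mm


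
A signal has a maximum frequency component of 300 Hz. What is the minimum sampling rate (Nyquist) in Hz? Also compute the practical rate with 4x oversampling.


By Nyquist theorem, fs_min = 2 * fmax.
fs_min = 2 * 300 = 600 Hz
Practical rate = 4 * fs_min = 4 * 600 = 2400 Hz

fs_min = 600 Hz, fs_practical = 2400 Hz


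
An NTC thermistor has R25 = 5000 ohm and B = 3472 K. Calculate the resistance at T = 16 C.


NTC thermistor equation: Rt = R25 * exp(B * (1/T - 1/T25)).
T in Kelvin: 289.15 K, T25 = 298.15 K
1/T - 1/T25 = 1/289.15 - 1/298.15 = 0.0001044
B * (1/T - 1/T25) = 3472 * 0.0001044 = 0.3625
Rt = 5000 * exp(0.3625) = 7184.3 ohm

7184.3 ohm


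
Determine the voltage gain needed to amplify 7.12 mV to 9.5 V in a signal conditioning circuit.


Gain = Vout / Vin (converting to same units).
G = 9.5 V / 7.12 mV
G = 9500.0 mV / 7.12 mV
G = 1334.27

1334.27


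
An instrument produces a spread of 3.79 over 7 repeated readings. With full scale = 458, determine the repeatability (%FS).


Repeatability = (spread / full scale) * 100%.
R = (3.79 / 458) * 100
R = 0.828 %FS

0.828 %FS


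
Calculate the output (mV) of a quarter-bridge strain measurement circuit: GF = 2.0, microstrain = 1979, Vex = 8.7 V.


Quarter bridge output: Vout = (GF * epsilon * Vex) / 4.
Vout = (2.0 * 1979e-6 * 8.7) / 4
Vout = 0.0344346 / 4 V
Vout = 0.00860865 V = 8.6086 mV

8.6086 mV


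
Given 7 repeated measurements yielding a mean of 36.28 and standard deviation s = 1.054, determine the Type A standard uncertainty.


The standard uncertainty for Type A evaluation is u = s / sqrt(n).
u = 1.054 / sqrt(7)
u = 1.054 / 2.6458
u = 0.3984

0.3984


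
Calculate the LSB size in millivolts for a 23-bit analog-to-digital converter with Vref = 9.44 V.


The resolution (LSB) of an ADC is Vref / 2^n.
LSB = 9.44 / 2^23
LSB = 9.44 / 8388608
LSB = 1.13e-06 V = 0.00112534 mV

0.00112534 mV


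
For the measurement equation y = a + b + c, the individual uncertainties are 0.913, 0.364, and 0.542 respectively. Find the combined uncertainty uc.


For a sum of independent quantities, uc = sqrt(u1^2 + u2^2 + u3^2).
uc = sqrt(0.913^2 + 0.364^2 + 0.542^2)
uc = sqrt(0.833569 + 0.132496 + 0.293764)
uc = 1.1224

1.1224


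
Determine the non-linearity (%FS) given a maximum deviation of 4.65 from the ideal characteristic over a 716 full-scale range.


Linearity error = (max deviation / full scale) * 100%.
Linearity = (4.65 / 716) * 100
Linearity = 0.649 %FS

0.649 %FS


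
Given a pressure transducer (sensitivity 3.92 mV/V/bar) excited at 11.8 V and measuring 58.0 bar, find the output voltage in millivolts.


Output = sensitivity * Vex * P.
Vout = 3.92 * 11.8 * 58.0
Vout = 46.256 * 58.0
Vout = 2682.85 mV

2682.85 mV


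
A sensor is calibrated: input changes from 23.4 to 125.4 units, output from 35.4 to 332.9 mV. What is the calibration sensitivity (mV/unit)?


Sensitivity = (y2 - y1) / (x2 - x1).
S = (332.9 - 35.4) / (125.4 - 23.4)
S = 297.5 / 102.0
S = 2.9167 mV/unit

2.9167 mV/unit


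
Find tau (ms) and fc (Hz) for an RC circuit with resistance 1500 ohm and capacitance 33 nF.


Time constant: tau = R * C.
tau = 1500 * 3.30e-08 = 4.95e-05 s
tau = 0.0495 ms
Cutoff frequency: fc = 1 / (2*pi*R*C).
fc = 1 / (2*pi*4.95e-05) = 3215.25 Hz

tau = 0.0495 ms, fc = 3215.25 Hz


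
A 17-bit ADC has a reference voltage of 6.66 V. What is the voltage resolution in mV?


The resolution (LSB) of an ADC is Vref / 2^n.
LSB = 6.66 / 2^17
LSB = 6.66 / 131072
LSB = 5.081e-05 V = 0.05081177 mV

0.05081177 mV


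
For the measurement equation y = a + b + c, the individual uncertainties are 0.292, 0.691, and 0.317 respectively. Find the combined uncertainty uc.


For a sum of independent quantities, uc = sqrt(u1^2 + u2^2 + u3^2).
uc = sqrt(0.292^2 + 0.691^2 + 0.317^2)
uc = sqrt(0.085264 + 0.477481 + 0.100489)
uc = 0.8144

0.8144


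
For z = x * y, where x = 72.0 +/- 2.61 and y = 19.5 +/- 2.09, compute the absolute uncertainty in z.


For a product z = x*y, the relative uncertainty is:
uz/z = sqrt((ux/x)^2 + (uy/y)^2)
Relative uncertainties: ux/x = 2.61/72.0 = 0.03625
uy/y = 2.09/19.5 = 0.107179
z = 72.0 * 19.5 = 1404.0
uz = 1404.0 * sqrt(0.03625^2 + 0.107179^2) = 158.854

158.854


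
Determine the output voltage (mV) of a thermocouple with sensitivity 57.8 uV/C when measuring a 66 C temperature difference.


The thermocouple output V = sensitivity * dT.
V = 57.8 uV/C * 66 C
V = 3814.8 uV
V = 3.815 mV

3.815 mV


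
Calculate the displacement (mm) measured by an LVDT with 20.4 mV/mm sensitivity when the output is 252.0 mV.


Displacement = Vout / sensitivity.
d = 252.0 / 20.4
d = 12.353 mm

12.353 mm


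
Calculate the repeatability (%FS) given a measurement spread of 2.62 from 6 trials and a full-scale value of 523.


Repeatability = (spread / full scale) * 100%.
R = (2.62 / 523) * 100
R = 0.501 %FS

0.501 %FS


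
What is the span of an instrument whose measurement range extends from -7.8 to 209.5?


Span = upper range - lower range.
Span = 209.5 - (-7.8)
Span = 217.3

217.3


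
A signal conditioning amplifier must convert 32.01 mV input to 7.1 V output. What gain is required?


Gain = Vout / Vin (converting to same units).
G = 7.1 V / 32.01 mV
G = 7100.0 mV / 32.01 mV
G = 221.81

221.81


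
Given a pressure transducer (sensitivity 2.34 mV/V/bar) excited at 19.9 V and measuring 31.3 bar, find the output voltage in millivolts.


Output = sensitivity * Vex * P.
Vout = 2.34 * 19.9 * 31.3
Vout = 46.566 * 31.3
Vout = 1457.52 mV

1457.52 mV


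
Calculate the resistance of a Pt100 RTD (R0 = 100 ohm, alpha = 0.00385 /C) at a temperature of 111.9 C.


The RTD equation: Rt = R0 * (1 + alpha * T).
Rt = 100 * (1 + 0.00385 * 111.9)
Rt = 100 * (1 + 0.430815)
Rt = 100 * 1.430815
Rt = 143.082 ohm

143.082 ohm


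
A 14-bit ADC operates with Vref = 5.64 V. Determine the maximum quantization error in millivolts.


The maximum quantization error is +/- LSB/2.
LSB = Vref / 2^n = 5.64 / 16384 = 0.00034424 V
Max error = LSB / 2 = 0.00034424 / 2 = 0.00017212 V
Max error = 0.1721 mV

0.1721 mV


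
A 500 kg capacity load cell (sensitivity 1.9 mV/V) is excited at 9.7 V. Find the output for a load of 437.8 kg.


Vout = rated_output * Vex * (load / capacity).
Vout = 1.9 * 9.7 * (437.8 / 500)
Vout = 1.9 * 9.7 * 0.8756
Vout = 16.137 mV

16.137 mV


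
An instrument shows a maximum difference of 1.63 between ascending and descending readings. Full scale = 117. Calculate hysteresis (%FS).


Hysteresis = (max difference / full scale) * 100%.
H = (1.63 / 117) * 100
H = 1.393 %FS

1.393 %FS


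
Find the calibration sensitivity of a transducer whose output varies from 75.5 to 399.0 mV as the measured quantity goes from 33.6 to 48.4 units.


Sensitivity = (y2 - y1) / (x2 - x1).
S = (399.0 - 75.5) / (48.4 - 33.6)
S = 323.5 / 14.8
S = 21.8581 mV/unit

21.8581 mV/unit


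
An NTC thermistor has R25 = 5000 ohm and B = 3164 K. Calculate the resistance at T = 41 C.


NTC thermistor equation: Rt = R25 * exp(B * (1/T - 1/T25)).
T in Kelvin: 314.15 K, T25 = 298.15 K
1/T - 1/T25 = 1/314.15 - 1/298.15 = -0.00017082
B * (1/T - 1/T25) = 3164 * -0.00017082 = -0.5405
Rt = 5000 * exp(-0.5405) = 2912.3 ohm

2912.3 ohm


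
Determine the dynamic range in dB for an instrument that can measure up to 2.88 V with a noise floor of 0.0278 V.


Dynamic range = 20 * log10(Vmax / Vnoise).
DR = 20 * log10(2.88 / 0.0278)
DR = 20 * log10(103.6)
DR = 40.31 dB

40.31 dB


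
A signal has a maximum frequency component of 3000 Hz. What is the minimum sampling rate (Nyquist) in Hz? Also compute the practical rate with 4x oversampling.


By Nyquist theorem, fs_min = 2 * fmax.
fs_min = 2 * 3000 = 6000 Hz
Practical rate = 4 * fs_min = 4 * 6000 = 24000 Hz

fs_min = 6000 Hz, fs_practical = 24000 Hz


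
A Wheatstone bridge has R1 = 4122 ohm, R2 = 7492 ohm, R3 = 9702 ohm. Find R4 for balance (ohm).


At balance: R1*R4 = R2*R3, so R4 = R2*R3/R1.
R4 = 7492 * 9702 / 4122
R4 = 72687384 / 4122
R4 = 17634.01 ohm

17634.01 ohm


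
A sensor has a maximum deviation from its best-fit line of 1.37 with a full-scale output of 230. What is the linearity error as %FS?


Linearity error = (max deviation / full scale) * 100%.
Linearity = (1.37 / 230) * 100
Linearity = 0.596 %FS

0.596 %FS


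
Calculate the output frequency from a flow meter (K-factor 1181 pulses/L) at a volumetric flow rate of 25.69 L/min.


Frequency = K * Q / 60 (converting L/min to L/s).
f = 1181 * 25.69 / 60
f = 30339.89 / 60
f = 505.66 Hz

505.66 Hz


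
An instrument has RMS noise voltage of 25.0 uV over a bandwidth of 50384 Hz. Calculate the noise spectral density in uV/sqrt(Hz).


Noise spectral density = Vrms / sqrt(BW).
NSD = 25.0 / sqrt(50384)
NSD = 25.0 / 224.4638
NSD = 0.1114 uV/sqrt(Hz)

0.1114 uV/sqrt(Hz)


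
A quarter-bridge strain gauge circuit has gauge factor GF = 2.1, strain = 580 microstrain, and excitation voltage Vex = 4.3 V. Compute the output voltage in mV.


Quarter bridge output: Vout = (GF * epsilon * Vex) / 4.
Vout = (2.1 * 580e-6 * 4.3) / 4
Vout = 0.0052374 / 4 V
Vout = 0.00130935 V = 1.3094 mV

1.3094 mV


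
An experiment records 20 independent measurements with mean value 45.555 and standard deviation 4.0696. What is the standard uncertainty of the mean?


The standard uncertainty for Type A evaluation is u = s / sqrt(n).
u = 4.0696 / sqrt(20)
u = 4.0696 / 4.4721
u = 0.91

0.91


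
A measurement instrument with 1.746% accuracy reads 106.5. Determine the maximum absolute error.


Absolute error = (accuracy% / 100) * reading.
Error = (1.746 / 100) * 106.5
Error = 0.01746 * 106.5
Error = 1.8595

1.8595


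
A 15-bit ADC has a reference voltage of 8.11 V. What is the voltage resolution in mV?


The resolution (LSB) of an ADC is Vref / 2^n.
LSB = 8.11 / 2^15
LSB = 8.11 / 32768
LSB = 0.0002475 V = 0.24749756 mV

0.24749756 mV


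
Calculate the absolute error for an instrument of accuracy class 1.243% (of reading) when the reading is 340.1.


Absolute error = (accuracy% / 100) * reading.
Error = (1.243 / 100) * 340.1
Error = 0.01243 * 340.1
Error = 4.2274

4.2274


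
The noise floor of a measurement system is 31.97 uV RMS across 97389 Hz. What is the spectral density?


Noise spectral density = Vrms / sqrt(BW).
NSD = 31.97 / sqrt(97389)
NSD = 31.97 / 312.0721
NSD = 0.1024 uV/sqrt(Hz)

0.1024 uV/sqrt(Hz)


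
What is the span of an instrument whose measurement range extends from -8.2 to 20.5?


Span = upper range - lower range.
Span = 20.5 - (-8.2)
Span = 28.7

28.7


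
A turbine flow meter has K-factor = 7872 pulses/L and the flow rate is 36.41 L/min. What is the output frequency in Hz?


Frequency = K * Q / 60 (converting L/min to L/s).
f = 7872 * 36.41 / 60
f = 286619.52 / 60
f = 4776.99 Hz

4776.99 Hz


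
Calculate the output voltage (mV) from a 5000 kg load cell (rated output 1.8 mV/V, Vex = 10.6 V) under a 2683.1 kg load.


Vout = rated_output * Vex * (load / capacity).
Vout = 1.8 * 10.6 * (2683.1 / 5000)
Vout = 1.8 * 10.6 * 0.53662
Vout = 10.239 mV

10.239 mV


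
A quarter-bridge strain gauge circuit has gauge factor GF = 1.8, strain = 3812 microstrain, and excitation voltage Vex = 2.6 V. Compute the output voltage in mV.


Quarter bridge output: Vout = (GF * epsilon * Vex) / 4.
Vout = (1.8 * 3812e-6 * 2.6) / 4
Vout = 0.01784016 / 4 V
Vout = 0.00446004 V = 4.46 mV

4.46 mV


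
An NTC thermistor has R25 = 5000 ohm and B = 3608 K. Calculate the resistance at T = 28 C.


NTC thermistor equation: Rt = R25 * exp(B * (1/T - 1/T25)).
T in Kelvin: 301.15 K, T25 = 298.15 K
1/T - 1/T25 = 1/301.15 - 1/298.15 = -3.341e-05
B * (1/T - 1/T25) = 3608 * -3.341e-05 = -0.1206
Rt = 5000 * exp(-0.1206) = 4432.2 ohm

4432.2 ohm


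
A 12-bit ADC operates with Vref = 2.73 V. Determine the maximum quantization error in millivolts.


The maximum quantization error is +/- LSB/2.
LSB = Vref / 2^n = 2.73 / 4096 = 0.0006665 V
Max error = LSB / 2 = 0.0006665 / 2 = 0.00033325 V
Max error = 0.3333 mV

0.3333 mV


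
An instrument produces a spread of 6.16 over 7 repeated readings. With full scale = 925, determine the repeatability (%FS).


Repeatability = (spread / full scale) * 100%.
R = (6.16 / 925) * 100
R = 0.666 %FS

0.666 %FS


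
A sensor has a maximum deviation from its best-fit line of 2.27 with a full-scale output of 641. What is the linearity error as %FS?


Linearity error = (max deviation / full scale) * 100%.
Linearity = (2.27 / 641) * 100
Linearity = 0.354 %FS

0.354 %FS


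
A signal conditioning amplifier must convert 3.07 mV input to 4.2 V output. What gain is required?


Gain = Vout / Vin (converting to same units).
G = 4.2 V / 3.07 mV
G = 4200.0 mV / 3.07 mV
G = 1368.08

1368.08


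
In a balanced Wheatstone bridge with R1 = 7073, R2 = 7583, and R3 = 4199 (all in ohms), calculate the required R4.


At balance: R1*R4 = R2*R3, so R4 = R2*R3/R1.
R4 = 7583 * 4199 / 7073
R4 = 31841017 / 7073
R4 = 4501.77 ohm

4501.77 ohm


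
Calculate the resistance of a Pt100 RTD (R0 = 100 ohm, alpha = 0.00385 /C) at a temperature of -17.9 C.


The RTD equation: Rt = R0 * (1 + alpha * T).
Rt = 100 * (1 + 0.00385 * -17.9)
Rt = 100 * (1 + -0.068915)
Rt = 100 * 0.931085
Rt = 93.109 ohm

93.109 ohm


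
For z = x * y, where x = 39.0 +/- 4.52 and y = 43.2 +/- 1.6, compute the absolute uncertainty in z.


For a product z = x*y, the relative uncertainty is:
uz/z = sqrt((ux/x)^2 + (uy/y)^2)
Relative uncertainties: ux/x = 4.52/39.0 = 0.115897
uy/y = 1.6/43.2 = 0.037037
z = 39.0 * 43.2 = 1684.8
uz = 1684.8 * sqrt(0.115897^2 + 0.037037^2) = 204.992

204.992


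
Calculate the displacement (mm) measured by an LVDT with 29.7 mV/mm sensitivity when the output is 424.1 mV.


Displacement = Vout / sensitivity.
d = 424.1 / 29.7
d = 14.279 mm

14.279 mm


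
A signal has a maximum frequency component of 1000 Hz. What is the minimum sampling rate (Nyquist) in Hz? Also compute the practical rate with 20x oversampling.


By Nyquist theorem, fs_min = 2 * fmax.
fs_min = 2 * 1000 = 2000 Hz
Practical rate = 20 * fs_min = 20 * 2000 = 40000 Hz

fs_min = 2000 Hz, fs_practical = 40000 Hz


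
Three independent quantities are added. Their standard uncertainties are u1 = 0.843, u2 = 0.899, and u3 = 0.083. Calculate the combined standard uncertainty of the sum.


For a sum of independent quantities, uc = sqrt(u1^2 + u2^2 + u3^2).
uc = sqrt(0.843^2 + 0.899^2 + 0.083^2)
uc = sqrt(0.710649 + 0.808201 + 0.006889)
uc = 1.2352

1.2352


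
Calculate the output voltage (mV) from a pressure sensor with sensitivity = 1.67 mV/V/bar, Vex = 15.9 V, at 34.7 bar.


Output = sensitivity * Vex * P.
Vout = 1.67 * 15.9 * 34.7
Vout = 26.553 * 34.7
Vout = 921.39 mV

921.39 mV


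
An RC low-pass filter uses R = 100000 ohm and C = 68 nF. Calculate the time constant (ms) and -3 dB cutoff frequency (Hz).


Time constant: tau = R * C.
tau = 100000 * 6.80e-08 = 0.0068 s
tau = 6.8 ms
Cutoff frequency: fc = 1 / (2*pi*R*C).
fc = 1 / (2*pi*0.0068) = 23.41 Hz

tau = 6.8 ms, fc = 23.41 Hz


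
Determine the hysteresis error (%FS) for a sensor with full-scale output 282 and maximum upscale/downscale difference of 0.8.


Hysteresis = (max difference / full scale) * 100%.
H = (0.8 / 282) * 100
H = 0.284 %FS

0.284 %FS


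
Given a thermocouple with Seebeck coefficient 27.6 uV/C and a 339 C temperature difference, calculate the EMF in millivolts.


The thermocouple output V = sensitivity * dT.
V = 27.6 uV/C * 339 C
V = 9356.4 uV
V = 9.356 mV

9.356 mV


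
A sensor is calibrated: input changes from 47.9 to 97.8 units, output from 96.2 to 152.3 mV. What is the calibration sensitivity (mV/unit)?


Sensitivity = (y2 - y1) / (x2 - x1).
S = (152.3 - 96.2) / (97.8 - 47.9)
S = 56.1 / 49.9
S = 1.1242 mV/unit

1.1242 mV/unit


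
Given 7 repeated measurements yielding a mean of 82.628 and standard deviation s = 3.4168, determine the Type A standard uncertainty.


The standard uncertainty for Type A evaluation is u = s / sqrt(n).
u = 3.4168 / sqrt(7)
u = 3.4168 / 2.6458
u = 1.2914

1.2914


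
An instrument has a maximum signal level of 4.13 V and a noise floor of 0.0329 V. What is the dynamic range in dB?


Dynamic range = 20 * log10(Vmax / Vnoise).
DR = 20 * log10(4.13 / 0.0329)
DR = 20 * log10(125.53)
DR = 41.98 dB

41.98 dB


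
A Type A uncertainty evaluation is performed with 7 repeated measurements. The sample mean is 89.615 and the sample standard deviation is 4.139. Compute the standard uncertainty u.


The standard uncertainty for Type A evaluation is u = s / sqrt(n).
u = 4.139 / sqrt(7)
u = 4.139 / 2.6458
u = 1.5644

1.5644


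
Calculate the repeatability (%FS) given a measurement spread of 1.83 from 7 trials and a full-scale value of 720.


Repeatability = (spread / full scale) * 100%.
R = (1.83 / 720) * 100
R = 0.254 %FS

0.254 %FS


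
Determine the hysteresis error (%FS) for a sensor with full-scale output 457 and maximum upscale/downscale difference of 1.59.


Hysteresis = (max difference / full scale) * 100%.
H = (1.59 / 457) * 100
H = 0.348 %FS

0.348 %FS


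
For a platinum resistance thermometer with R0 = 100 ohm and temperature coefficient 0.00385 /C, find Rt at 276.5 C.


The RTD equation: Rt = R0 * (1 + alpha * T).
Rt = 100 * (1 + 0.00385 * 276.5)
Rt = 100 * (1 + 1.064525)
Rt = 100 * 2.064525
Rt = 206.452 ohm

206.452 ohm


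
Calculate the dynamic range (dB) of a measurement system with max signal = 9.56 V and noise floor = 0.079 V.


Dynamic range = 20 * log10(Vmax / Vnoise).
DR = 20 * log10(9.56 / 0.079)
DR = 20 * log10(121.01)
DR = 41.66 dB

41.66 dB


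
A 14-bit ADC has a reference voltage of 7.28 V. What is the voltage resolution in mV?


The resolution (LSB) of an ADC is Vref / 2^n.
LSB = 7.28 / 2^14
LSB = 7.28 / 16384
LSB = 0.00044434 V = 0.44433594 mV

0.44433594 mV


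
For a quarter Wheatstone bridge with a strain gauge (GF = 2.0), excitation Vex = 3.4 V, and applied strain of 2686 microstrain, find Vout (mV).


Quarter bridge output: Vout = (GF * epsilon * Vex) / 4.
Vout = (2.0 * 2686e-6 * 3.4) / 4
Vout = 0.0182648 / 4 V
Vout = 0.0045662 V = 4.5662 mV

4.5662 mV


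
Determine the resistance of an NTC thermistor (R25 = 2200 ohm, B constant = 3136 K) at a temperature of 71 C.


NTC thermistor equation: Rt = R25 * exp(B * (1/T - 1/T25)).
T in Kelvin: 344.15 K, T25 = 298.15 K
1/T - 1/T25 = 1/344.15 - 1/298.15 = -0.00044831
B * (1/T - 1/T25) = 3136 * -0.00044831 = -1.4059
Rt = 2200 * exp(-1.4059) = 539.3 ohm

539.3 ohm


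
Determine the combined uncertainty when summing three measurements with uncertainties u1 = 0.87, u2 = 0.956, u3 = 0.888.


For a sum of independent quantities, uc = sqrt(u1^2 + u2^2 + u3^2).
uc = sqrt(0.87^2 + 0.956^2 + 0.888^2)
uc = sqrt(0.7569 + 0.913936 + 0.788544)
uc = 1.5682

1.5682


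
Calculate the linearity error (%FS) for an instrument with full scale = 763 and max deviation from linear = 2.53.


Linearity error = (max deviation / full scale) * 100%.
Linearity = (2.53 / 763) * 100
Linearity = 0.332 %FS

0.332 %FS


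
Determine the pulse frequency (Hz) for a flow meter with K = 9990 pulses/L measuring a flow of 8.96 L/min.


Frequency = K * Q / 60 (converting L/min to L/s).
f = 9990 * 8.96 / 60
f = 89510.4 / 60
f = 1491.84 Hz

1491.84 Hz


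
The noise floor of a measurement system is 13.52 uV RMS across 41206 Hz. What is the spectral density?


Noise spectral density = Vrms / sqrt(BW).
NSD = 13.52 / sqrt(41206)
NSD = 13.52 / 202.9926
NSD = 0.0666 uV/sqrt(Hz)

0.0666 uV/sqrt(Hz)


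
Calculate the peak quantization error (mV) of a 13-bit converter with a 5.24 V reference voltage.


The maximum quantization error is +/- LSB/2.
LSB = Vref / 2^n = 5.24 / 8192 = 0.00063965 V
Max error = LSB / 2 = 0.00063965 / 2 = 0.00031982 V
Max error = 0.3198 mV

0.3198 mV


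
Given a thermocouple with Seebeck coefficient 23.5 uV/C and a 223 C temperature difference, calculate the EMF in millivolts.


The thermocouple output V = sensitivity * dT.
V = 23.5 uV/C * 223 C
V = 5240.5 uV
V = 5.24 mV

5.24 mV


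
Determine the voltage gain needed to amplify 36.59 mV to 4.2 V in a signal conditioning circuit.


Gain = Vout / Vin (converting to same units).
G = 4.2 V / 36.59 mV
G = 4200.0 mV / 36.59 mV
G = 114.79

114.79


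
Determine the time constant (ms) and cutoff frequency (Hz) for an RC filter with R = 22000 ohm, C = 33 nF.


Time constant: tau = R * C.
tau = 22000 * 3.30e-08 = 0.000726 s
tau = 0.726 ms
Cutoff frequency: fc = 1 / (2*pi*R*C).
fc = 1 / (2*pi*0.000726) = 219.22 Hz

tau = 0.726 ms, fc = 219.22 Hz


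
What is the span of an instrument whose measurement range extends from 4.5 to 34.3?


Span = upper range - lower range.
Span = 34.3 - (4.5)
Span = 29.8

29.8


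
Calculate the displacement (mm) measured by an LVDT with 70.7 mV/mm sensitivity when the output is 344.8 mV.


Displacement = Vout / sensitivity.
d = 344.8 / 70.7
d = 4.877 mm

4.877 mm


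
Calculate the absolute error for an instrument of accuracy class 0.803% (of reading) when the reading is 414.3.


Absolute error = (accuracy% / 100) * reading.
Error = (0.803 / 100) * 414.3
Error = 0.00803 * 414.3
Error = 3.3268

3.3268


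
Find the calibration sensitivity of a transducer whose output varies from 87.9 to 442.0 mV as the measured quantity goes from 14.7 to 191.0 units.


Sensitivity = (y2 - y1) / (x2 - x1).
S = (442.0 - 87.9) / (191.0 - 14.7)
S = 354.1 / 176.3
S = 2.0085 mV/unit

2.0085 mV/unit


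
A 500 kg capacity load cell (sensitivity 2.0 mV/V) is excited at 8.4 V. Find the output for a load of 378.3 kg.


Vout = rated_output * Vex * (load / capacity).
Vout = 2.0 * 8.4 * (378.3 / 500)
Vout = 2.0 * 8.4 * 0.7566
Vout = 12.711 mV

12.711 mV


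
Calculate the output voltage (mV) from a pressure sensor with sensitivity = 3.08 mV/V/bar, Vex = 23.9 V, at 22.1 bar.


Output = sensitivity * Vex * P.
Vout = 3.08 * 23.9 * 22.1
Vout = 73.612 * 22.1
Vout = 1626.83 mV

1626.83 mV


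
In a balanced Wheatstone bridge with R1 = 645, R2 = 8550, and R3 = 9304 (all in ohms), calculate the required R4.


At balance: R1*R4 = R2*R3, so R4 = R2*R3/R1.
R4 = 8550 * 9304 / 645
R4 = 79549200 / 645
R4 = 123332.09 ohm

123332.09 ohm


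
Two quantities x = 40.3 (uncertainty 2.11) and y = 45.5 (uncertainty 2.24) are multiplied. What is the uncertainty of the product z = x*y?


For a product z = x*y, the relative uncertainty is:
uz/z = sqrt((ux/x)^2 + (uy/y)^2)
Relative uncertainties: ux/x = 2.11/40.3 = 0.052357
uy/y = 2.24/45.5 = 0.049231
z = 40.3 * 45.5 = 1833.6
uz = 1833.6 * sqrt(0.052357^2 + 0.049231^2) = 131.78

131.78


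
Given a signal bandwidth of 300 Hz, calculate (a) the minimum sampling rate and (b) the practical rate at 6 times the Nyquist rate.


By Nyquist theorem, fs_min = 2 * fmax.
fs_min = 2 * 300 = 600 Hz
Practical rate = 6 * fs_min = 6 * 600 = 3600 Hz

fs_min = 600 Hz, fs_practical = 3600 Hz


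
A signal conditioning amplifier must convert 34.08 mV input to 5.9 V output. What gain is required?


Gain = Vout / Vin (converting to same units).
G = 5.9 V / 34.08 mV
G = 5900.0 mV / 34.08 mV
G = 173.12

173.12


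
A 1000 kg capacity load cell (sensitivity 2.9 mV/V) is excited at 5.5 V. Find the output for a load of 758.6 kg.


Vout = rated_output * Vex * (load / capacity).
Vout = 2.9 * 5.5 * (758.6 / 1000)
Vout = 2.9 * 5.5 * 0.7586
Vout = 12.1 mV

12.1 mV


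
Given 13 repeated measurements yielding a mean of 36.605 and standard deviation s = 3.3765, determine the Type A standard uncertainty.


The standard uncertainty for Type A evaluation is u = s / sqrt(n).
u = 3.3765 / sqrt(13)
u = 3.3765 / 3.6056
u = 0.9365

0.9365


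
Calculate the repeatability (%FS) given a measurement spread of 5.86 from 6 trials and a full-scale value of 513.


Repeatability = (spread / full scale) * 100%.
R = (5.86 / 513) * 100
R = 1.142 %FS

1.142 %FS


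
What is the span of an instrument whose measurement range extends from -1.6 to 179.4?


Span = upper range - lower range.
Span = 179.4 - (-1.6)
Span = 181.0

181.0


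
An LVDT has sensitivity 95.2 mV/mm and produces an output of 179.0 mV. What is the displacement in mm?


Displacement = Vout / sensitivity.
d = 179.0 / 95.2
d = 1.88 mm

1.88 mm


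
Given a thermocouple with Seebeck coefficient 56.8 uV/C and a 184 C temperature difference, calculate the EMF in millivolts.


The thermocouple output V = sensitivity * dT.
V = 56.8 uV/C * 184 C
V = 10451.2 uV
V = 10.451 mV

10.451 mV


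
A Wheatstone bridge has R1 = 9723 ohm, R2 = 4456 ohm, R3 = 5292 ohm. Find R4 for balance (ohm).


At balance: R1*R4 = R2*R3, so R4 = R2*R3/R1.
R4 = 4456 * 5292 / 9723
R4 = 23581152 / 9723
R4 = 2425.3 ohm

2425.3 ohm


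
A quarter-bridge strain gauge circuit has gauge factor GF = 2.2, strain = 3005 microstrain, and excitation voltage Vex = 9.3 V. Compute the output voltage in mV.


Quarter bridge output: Vout = (GF * epsilon * Vex) / 4.
Vout = (2.2 * 3005e-6 * 9.3) / 4
Vout = 0.0614823 / 4 V
Vout = 0.01537058 V = 15.3706 mV

15.3706 mV


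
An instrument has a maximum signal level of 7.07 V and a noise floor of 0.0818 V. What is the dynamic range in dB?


Dynamic range = 20 * log10(Vmax / Vnoise).
DR = 20 * log10(7.07 / 0.0818)
DR = 20 * log10(86.43)
DR = 38.73 dB

38.73 dB


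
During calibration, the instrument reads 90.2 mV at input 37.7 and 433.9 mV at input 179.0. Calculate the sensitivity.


Sensitivity = (y2 - y1) / (x2 - x1).
S = (433.9 - 90.2) / (179.0 - 37.7)
S = 343.7 / 141.3
S = 2.4324 mV/unit

2.4324 mV/unit


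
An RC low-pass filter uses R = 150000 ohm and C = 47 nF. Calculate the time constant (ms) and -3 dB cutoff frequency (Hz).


Time constant: tau = R * C.
tau = 150000 * 4.70e-08 = 0.00705 s
tau = 7.05 ms
Cutoff frequency: fc = 1 / (2*pi*R*C).
fc = 1 / (2*pi*0.00705) = 22.58 Hz

tau = 7.05 ms, fc = 22.58 Hz


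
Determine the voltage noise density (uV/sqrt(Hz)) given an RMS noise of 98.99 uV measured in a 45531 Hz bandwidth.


Noise spectral density = Vrms / sqrt(BW).
NSD = 98.99 / sqrt(45531)
NSD = 98.99 / 213.3799
NSD = 0.4639 uV/sqrt(Hz)

0.4639 uV/sqrt(Hz)


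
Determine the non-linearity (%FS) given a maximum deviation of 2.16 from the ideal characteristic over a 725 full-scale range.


Linearity error = (max deviation / full scale) * 100%.
Linearity = (2.16 / 725) * 100
Linearity = 0.298 %FS

0.298 %FS


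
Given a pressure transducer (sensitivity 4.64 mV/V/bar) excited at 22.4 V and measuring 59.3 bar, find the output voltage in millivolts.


Output = sensitivity * Vex * P.
Vout = 4.64 * 22.4 * 59.3
Vout = 103.936 * 59.3
Vout = 6163.4 mV

6163.4 mV


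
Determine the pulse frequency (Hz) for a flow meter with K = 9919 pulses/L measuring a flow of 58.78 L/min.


Frequency = K * Q / 60 (converting L/min to L/s).
f = 9919 * 58.78 / 60
f = 583038.82 / 60
f = 9717.31 Hz

9717.31 Hz


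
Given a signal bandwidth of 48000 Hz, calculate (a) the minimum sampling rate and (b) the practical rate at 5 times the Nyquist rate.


By Nyquist theorem, fs_min = 2 * fmax.
fs_min = 2 * 48000 = 96000 Hz
Practical rate = 5 * fs_min = 5 * 96000 = 480000 Hz

fs_min = 96000 Hz, fs_practical = 480000 Hz


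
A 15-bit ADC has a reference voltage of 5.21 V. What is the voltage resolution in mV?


The resolution (LSB) of an ADC is Vref / 2^n.
LSB = 5.21 / 2^15
LSB = 5.21 / 32768
LSB = 0.000159 V = 0.15899658 mV

0.15899658 mV


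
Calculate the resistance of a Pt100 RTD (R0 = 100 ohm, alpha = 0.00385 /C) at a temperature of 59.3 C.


The RTD equation: Rt = R0 * (1 + alpha * T).
Rt = 100 * (1 + 0.00385 * 59.3)
Rt = 100 * (1 + 0.228305)
Rt = 100 * 1.228305
Rt = 122.831 ohm

122.831 ohm


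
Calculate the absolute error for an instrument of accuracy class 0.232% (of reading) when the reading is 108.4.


Absolute error = (accuracy% / 100) * reading.
Error = (0.232 / 100) * 108.4
Error = 0.00232 * 108.4
Error = 0.2515

0.2515


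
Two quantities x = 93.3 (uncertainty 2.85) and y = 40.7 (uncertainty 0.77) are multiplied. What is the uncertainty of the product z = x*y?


For a product z = x*y, the relative uncertainty is:
uz/z = sqrt((ux/x)^2 + (uy/y)^2)
Relative uncertainties: ux/x = 2.85/93.3 = 0.030547
uy/y = 0.77/40.7 = 0.018919
z = 93.3 * 40.7 = 3797.3
uz = 3797.3 * sqrt(0.030547^2 + 0.018919^2) = 136.44

136.44


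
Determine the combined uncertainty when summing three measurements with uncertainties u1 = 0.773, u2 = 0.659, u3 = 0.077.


For a sum of independent quantities, uc = sqrt(u1^2 + u2^2 + u3^2).
uc = sqrt(0.773^2 + 0.659^2 + 0.077^2)
uc = sqrt(0.597529 + 0.434281 + 0.005929)
uc = 1.0187

1.0187


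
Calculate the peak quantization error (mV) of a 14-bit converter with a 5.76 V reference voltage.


The maximum quantization error is +/- LSB/2.
LSB = Vref / 2^n = 5.76 / 16384 = 0.00035156 V
Max error = LSB / 2 = 0.00035156 / 2 = 0.00017578 V
Max error = 0.1758 mV

0.1758 mV


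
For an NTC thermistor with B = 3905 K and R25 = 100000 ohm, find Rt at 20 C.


NTC thermistor equation: Rt = R25 * exp(B * (1/T - 1/T25)).
T in Kelvin: 293.15 K, T25 = 298.15 K
1/T - 1/T25 = 1/293.15 - 1/298.15 = 5.721e-05
B * (1/T - 1/T25) = 3905 * 5.721e-05 = 0.2234
Rt = 100000 * exp(0.2234) = 125031.0 ohm

125031.0 ohm


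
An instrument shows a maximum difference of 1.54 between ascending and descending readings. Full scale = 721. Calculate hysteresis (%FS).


Hysteresis = (max difference / full scale) * 100%.
H = (1.54 / 721) * 100
H = 0.214 %FS

0.214 %FS


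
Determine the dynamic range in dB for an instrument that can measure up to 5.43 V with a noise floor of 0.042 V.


Dynamic range = 20 * log10(Vmax / Vnoise).
DR = 20 * log10(5.43 / 0.042)
DR = 20 * log10(129.29)
DR = 42.23 dB

42.23 dB


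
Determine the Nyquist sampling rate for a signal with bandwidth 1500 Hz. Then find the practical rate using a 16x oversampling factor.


By Nyquist theorem, fs_min = 2 * fmax.
fs_min = 2 * 1500 = 3000 Hz
Practical rate = 16 * fs_min = 16 * 3000 = 48000 Hz

fs_min = 3000 Hz, fs_practical = 48000 Hz


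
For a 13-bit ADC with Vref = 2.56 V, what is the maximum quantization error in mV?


The maximum quantization error is +/- LSB/2.
LSB = Vref / 2^n = 2.56 / 8192 = 0.0003125 V
Max error = LSB / 2 = 0.0003125 / 2 = 0.00015625 V
Max error = 0.1562 mV

0.1562 mV


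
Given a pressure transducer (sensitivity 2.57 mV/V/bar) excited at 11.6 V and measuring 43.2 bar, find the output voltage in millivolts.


Output = sensitivity * Vex * P.
Vout = 2.57 * 11.6 * 43.2
Vout = 29.812 * 43.2
Vout = 1287.88 mV

1287.88 mV


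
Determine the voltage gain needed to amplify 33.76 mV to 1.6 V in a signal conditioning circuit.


Gain = Vout / Vin (converting to same units).
G = 1.6 V / 33.76 mV
G = 1600.0 mV / 33.76 mV
G = 47.39

47.39


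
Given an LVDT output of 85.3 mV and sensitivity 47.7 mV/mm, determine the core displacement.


Displacement = Vout / sensitivity.
d = 85.3 / 47.7
d = 1.788 mm

1.788 mm


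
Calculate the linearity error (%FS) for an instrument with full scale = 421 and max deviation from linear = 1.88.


Linearity error = (max deviation / full scale) * 100%.
Linearity = (1.88 / 421) * 100
Linearity = 0.447 %FS

0.447 %FS


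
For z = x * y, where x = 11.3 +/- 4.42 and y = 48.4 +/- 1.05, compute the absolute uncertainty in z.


For a product z = x*y, the relative uncertainty is:
uz/z = sqrt((ux/x)^2 + (uy/y)^2)
Relative uncertainties: ux/x = 4.42/11.3 = 0.39115
uy/y = 1.05/48.4 = 0.021694
z = 11.3 * 48.4 = 546.9
uz = 546.9 * sqrt(0.39115^2 + 0.021694^2) = 214.257

214.257
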